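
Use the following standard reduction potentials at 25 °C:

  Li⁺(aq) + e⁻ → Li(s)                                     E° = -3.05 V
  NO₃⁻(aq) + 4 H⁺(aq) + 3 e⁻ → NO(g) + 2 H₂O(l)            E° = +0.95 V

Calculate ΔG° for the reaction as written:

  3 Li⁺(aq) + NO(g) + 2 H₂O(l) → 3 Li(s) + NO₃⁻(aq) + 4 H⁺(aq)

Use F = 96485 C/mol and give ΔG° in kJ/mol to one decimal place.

As written, Li⁺/Li is reduced (cathode) and NO₃⁻/NO is oxidised (anode), so E°cell = (-3.05) − (+0.95) = -4.00 V.
Balancing electrons gives n = 3.
ΔG° = −nFE° = −(3)(96485)(-4.00) = 1,157,820 J = +1157.8 kJ/mol.

+1157.8 kJ/mol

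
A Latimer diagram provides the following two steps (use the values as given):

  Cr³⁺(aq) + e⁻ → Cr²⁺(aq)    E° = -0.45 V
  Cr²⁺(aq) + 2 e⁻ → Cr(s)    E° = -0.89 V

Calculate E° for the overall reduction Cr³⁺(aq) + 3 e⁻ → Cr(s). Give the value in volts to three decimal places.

Since ΔG° = −nFE° is additive over sequential reductions, n₃E°₃ = n₁E°₁ + n₂E°₂.
E°₃ = (1×-0.45 + 2×-0.89) / 3 = (-2.230) / 3 = -0.743 V.

-0.743 V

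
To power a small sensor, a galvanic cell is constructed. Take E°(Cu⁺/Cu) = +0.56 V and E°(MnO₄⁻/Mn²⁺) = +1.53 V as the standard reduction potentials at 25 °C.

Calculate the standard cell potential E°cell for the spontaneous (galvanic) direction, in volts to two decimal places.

The MnO₄⁻/Mn²⁺ couple has the higher reduction potential, so it is the cathode; Cu⁺/Cu is oxidised at the anode.
E°cell = E°(cathode) − E°(anode) = (+1.53) − (+0.56) = +0.97 V.

+0.97 V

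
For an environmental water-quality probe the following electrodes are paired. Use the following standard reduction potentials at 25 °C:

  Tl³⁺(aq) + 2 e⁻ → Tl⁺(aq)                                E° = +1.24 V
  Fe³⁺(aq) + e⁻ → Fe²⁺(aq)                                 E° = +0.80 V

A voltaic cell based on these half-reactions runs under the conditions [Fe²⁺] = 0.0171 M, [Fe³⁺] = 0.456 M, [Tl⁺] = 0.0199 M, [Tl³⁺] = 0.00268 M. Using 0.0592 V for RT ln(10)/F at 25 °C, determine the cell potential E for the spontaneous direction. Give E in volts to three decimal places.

Tl³⁺/Tl⁺ is the cathode (higher E°), Fe³⁺/Fe²⁺ the anode: E°cell = +1.24 − (+0.80) = +0.44 V, n = 2.
Overall: Tl³⁺(aq) + 2 Fe²⁺(aq) → Tl⁺(aq) + 2 Fe³⁺(aq)
Q = [Tl⁺]·[Fe³⁺]^2 / ([Tl³⁺]·[Fe²⁺]^2); log Q = 3.723.
E = E° − (0.0592/n) log Q = +0.44 − (0.0592/2)(3.723) = +0.330 V.

+0.330 V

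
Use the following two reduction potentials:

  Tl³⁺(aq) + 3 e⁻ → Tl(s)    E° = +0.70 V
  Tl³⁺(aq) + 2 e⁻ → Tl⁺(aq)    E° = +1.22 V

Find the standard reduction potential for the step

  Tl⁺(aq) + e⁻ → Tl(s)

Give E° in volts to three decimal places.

Sequential free energies add, so n₃E°₃ = n₁E°₁ + n₂E°₂.
With n₃ = 3, and the known step contributing 2×(+1.22) V, the unknown satisfies 1·E° = 3×(+0.70) − 2×(+1.22) = -0.340.
E° = -0.340 / 1 = -0.340 V.

-0.340 V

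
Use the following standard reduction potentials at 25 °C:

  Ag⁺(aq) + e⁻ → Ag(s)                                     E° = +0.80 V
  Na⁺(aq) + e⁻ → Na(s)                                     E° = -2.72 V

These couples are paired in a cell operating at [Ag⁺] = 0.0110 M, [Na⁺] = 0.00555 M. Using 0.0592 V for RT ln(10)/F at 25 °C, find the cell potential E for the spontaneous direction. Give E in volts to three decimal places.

Ag⁺/Ag is the cathode (higher E°), Na⁺/Na the anode: E°cell = +0.80 − (-2.72) = +3.52 V, n = 1.
Overall: Ag⁺(aq) + Na(s) → Ag(s) + Na⁺(aq)
Q = [Na⁺] / ([Ag⁺]); log Q = -0.297.
E = E° − (0.0592/n) log Q = +3.52 − (0.0592/1)(-0.297) = +3.538 V.

+3.538 V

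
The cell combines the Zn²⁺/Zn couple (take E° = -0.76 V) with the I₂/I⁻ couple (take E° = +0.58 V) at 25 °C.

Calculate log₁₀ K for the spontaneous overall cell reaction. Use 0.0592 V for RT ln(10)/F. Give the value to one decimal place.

Cathode: I₂/I⁻; anode: Zn²⁺/Zn. E°cell = +1.34 V, n = 2.
log K = nE°cell / 0.0592 = (2)(+1.34) / 0.0592 = 45.3.

45.3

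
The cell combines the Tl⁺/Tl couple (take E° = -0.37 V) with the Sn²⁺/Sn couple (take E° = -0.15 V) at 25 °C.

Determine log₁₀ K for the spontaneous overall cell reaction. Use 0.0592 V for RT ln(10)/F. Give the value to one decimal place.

7.4

Cathode: Sn²⁺/Sn; anode: Tl⁺/Tl. E°cell = +0.22 V, n = 2.
log K = nE°cell / 0.0592 = (2)(+0.22) / 0.0592 = 7.4.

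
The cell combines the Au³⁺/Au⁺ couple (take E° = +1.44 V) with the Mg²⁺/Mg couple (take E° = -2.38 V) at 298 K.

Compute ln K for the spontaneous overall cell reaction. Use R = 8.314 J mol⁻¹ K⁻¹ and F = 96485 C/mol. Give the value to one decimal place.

297.5

Cathode: Au³⁺/Au⁺; anode: Mg²⁺/Mg. E°cell = (+1.44) − (-2.38) = +3.82 V, with n = 2.
ΔG° = −nFE° = −RT ln K, so ln K = nFE°/(RT) = (2)(96485)(+3.82) / ((8.314)(298)) = 297.527.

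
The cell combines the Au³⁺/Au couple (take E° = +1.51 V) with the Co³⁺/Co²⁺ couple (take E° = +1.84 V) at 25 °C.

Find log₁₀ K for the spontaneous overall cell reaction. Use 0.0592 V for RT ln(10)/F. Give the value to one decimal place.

Cathode: Co³⁺/Co²⁺; anode: Au³⁺/Au. E°cell = +0.33 V, n = 3.
log K = nE°cell / 0.0592 = (3)(+0.33) / 0.0592 = 16.7.

16.7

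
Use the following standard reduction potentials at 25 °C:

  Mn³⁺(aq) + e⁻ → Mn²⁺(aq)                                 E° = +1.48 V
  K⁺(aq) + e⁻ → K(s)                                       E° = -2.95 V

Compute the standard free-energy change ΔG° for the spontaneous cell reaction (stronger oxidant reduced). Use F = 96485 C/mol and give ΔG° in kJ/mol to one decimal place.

-427.4 kJ/mol

Mn³⁺/Mn²⁺ (E° = +1.48 V) is the cathode; K⁺/K (E° = -2.95 V) is the anode, so E°cell = +4.43 V.
Balancing electrons gives n = 1 (lcm of 1 and 1).
ΔG° = −nFE° = −(1)(96485)(+4.43) = -427,429 J = -427.4 kJ/mol.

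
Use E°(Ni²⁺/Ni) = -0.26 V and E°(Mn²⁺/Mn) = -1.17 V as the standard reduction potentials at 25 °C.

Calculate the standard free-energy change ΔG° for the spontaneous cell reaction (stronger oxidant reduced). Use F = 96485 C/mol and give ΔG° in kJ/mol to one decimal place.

-175.6 kJ/mol

Ni²⁺/Ni (E° = -0.26 V) is the cathode; Mn²⁺/Mn (E° = -1.17 V) is the anode, so E°cell = +0.91 V.
Balancing electrons gives n = 2 (lcm of 2 and 2).
ΔG° = −nFE° = −(2)(96485)(+0.91) = -175,603 J = -175.6 kJ/mol.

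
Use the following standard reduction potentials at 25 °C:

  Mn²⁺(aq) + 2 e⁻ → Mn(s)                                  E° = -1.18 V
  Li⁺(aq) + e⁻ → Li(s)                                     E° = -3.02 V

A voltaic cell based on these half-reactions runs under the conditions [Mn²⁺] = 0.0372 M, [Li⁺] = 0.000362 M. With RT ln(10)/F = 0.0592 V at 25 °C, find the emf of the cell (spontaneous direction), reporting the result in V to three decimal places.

+2.001 V

Mn²⁺/Mn is the cathode (higher E°), Li⁺/Li the anode: E°cell = -1.18 − (-3.02) = +1.84 V, n = 2.
Overall: Mn²⁺(aq) + 2 Li(s) → Mn(s) + 2 Li⁺(aq)
Q = [Li⁺]^2 / ([Mn²⁺]); log Q = -5.453.
E = E° − (0.0592/n) log Q = +1.84 − (0.0592/2)(-5.453) = +2.001 V.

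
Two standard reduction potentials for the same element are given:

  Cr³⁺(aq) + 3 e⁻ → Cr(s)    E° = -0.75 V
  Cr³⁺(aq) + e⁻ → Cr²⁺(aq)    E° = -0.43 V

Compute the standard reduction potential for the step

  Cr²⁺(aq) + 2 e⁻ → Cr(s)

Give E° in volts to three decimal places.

-0.910 V

Sequential free energies add, so n₃E°₃ = n₁E°₁ + n₂E°₂.
With n₃ = 3, and the known step contributing 1×(-0.43) V, the unknown satisfies 2·E° = 3×(-0.75) − 1×(-0.43) = -1.820.
E° = -1.820 / 2 = -0.910 V.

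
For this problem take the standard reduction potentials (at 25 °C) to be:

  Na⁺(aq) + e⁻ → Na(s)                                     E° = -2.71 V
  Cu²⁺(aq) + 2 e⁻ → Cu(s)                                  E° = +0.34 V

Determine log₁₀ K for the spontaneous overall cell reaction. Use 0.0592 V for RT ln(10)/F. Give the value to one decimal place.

Cathode: Cu²⁺/Cu; anode: Na⁺/Na. E°cell = +3.05 V, n = 2.
log K = nE°cell / 0.0592 = (2)(+3.05) / 0.0592 = 103.0.

103.0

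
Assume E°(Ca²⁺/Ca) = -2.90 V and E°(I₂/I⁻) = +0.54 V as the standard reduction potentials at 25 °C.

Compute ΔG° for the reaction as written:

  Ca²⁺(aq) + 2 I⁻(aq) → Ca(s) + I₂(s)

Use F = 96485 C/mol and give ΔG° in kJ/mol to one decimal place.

As written, Ca²⁺/Ca is reduced (cathode) and I₂/I⁻ is oxidised (anode), so E°cell = (-2.90) − (+0.54) = -3.44 V.
Balancing electrons gives n = 2.
ΔG° = −nFE° = −(2)(96485)(-3.44) = 663,817 J = +663.8 kJ/mol.

+663.8 kJ/mol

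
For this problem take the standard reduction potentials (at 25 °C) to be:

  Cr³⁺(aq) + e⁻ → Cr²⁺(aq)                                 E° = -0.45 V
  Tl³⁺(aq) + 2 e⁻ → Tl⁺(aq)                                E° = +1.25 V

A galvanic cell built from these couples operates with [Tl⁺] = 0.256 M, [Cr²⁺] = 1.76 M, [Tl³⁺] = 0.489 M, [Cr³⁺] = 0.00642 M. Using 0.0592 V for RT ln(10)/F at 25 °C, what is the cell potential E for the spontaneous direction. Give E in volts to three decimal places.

Tl³⁺/Tl⁺ is the cathode (higher E°), Cr³⁺/Cr²⁺ the anode: E°cell = +1.25 − (-0.45) = +1.70 V, n = 2.
Overall: Tl³⁺(aq) + 2 Cr²⁺(aq) → Tl⁺(aq) + 2 Cr³⁺(aq)
Q = [Tl⁺]·[Cr³⁺]^2 / ([Tl³⁺]·[Cr²⁺]^2); log Q = -5.157.
E = E° − (0.0592/n) log Q = +1.70 − (0.0592/2)(-5.157) = +1.853 V.

+1.853 V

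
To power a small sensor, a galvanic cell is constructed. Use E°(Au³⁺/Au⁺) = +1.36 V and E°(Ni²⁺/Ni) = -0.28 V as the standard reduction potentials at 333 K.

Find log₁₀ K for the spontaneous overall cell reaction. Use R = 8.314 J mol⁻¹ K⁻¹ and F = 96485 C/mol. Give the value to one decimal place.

Cathode: Au³⁺/Au⁺; anode: Ni²⁺/Ni. E°cell = (+1.36) − (-0.28) = +1.64 V, with n = 2.
ΔG° = −nFE° = −RT ln K, so ln K = nFE°/(RT) = (2)(96485)(+1.64) / ((8.314)(333)) = 114.309.
log₁₀ K = 114.309 / ln 10 = 49.6.

49.6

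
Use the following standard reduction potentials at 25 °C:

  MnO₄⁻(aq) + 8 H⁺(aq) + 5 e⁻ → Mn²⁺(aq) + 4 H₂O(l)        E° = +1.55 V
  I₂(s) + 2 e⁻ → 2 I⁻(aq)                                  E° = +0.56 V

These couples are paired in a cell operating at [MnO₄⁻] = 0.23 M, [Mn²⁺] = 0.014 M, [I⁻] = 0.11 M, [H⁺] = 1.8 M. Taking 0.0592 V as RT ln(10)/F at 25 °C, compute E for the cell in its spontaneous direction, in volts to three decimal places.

MnO₄⁻/Mn²⁺ is the cathode (higher E°), I₂/I⁻ the anode: E°cell = +1.55 − (+0.56) = +0.99 V, n = 10.
Overall: 2 MnO₄⁻(aq) + 16 H⁺(aq) + 10 I⁻(aq) → 2 Mn²⁺(aq) + 8 H₂O(l) + 5 I₂(s)
Q = [Mn²⁺]^2 / ([MnO₄⁻]^2·[H⁺]^16·[I⁻]^10); log Q = 3.071.
E = E° − (0.0592/n) log Q = +0.99 − (0.0592/10)(3.071) = +0.972 V.

+0.972 V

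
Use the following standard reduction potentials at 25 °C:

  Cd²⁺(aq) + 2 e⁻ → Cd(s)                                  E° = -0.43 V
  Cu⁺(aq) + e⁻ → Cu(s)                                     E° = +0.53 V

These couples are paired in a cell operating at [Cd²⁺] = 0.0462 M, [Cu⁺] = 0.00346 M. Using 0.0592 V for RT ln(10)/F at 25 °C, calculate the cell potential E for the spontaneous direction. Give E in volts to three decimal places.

+0.854 V

Cu⁺/Cu is the cathode (higher E°), Cd²⁺/Cd the anode: E°cell = +0.53 − (-0.43) = +0.96 V, n = 2.
Overall: 2 Cu⁺(aq) + Cd(s) → 2 Cu(s) + Cd²⁺(aq)
Q = [Cd²⁺] / ([Cu⁺]^2); log Q = 3.586.
E = E° − (0.0592/n) log Q = +0.96 − (0.0592/2)(3.586) = +0.854 V.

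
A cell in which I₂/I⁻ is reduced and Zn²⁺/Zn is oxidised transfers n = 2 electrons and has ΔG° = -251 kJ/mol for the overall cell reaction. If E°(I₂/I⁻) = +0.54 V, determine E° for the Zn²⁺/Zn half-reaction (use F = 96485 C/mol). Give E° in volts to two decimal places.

E°cell = −ΔG°/(nF) = −(-251×10³)/((2)(96485)) = +1.301 V.
Since I₂/I⁻ is the cathode and Zn²⁺/Zn the anode, E°cell = E°(I₂/I⁻) − E°(Zn²⁺/Zn).
So E°(Zn²⁺/Zn) = E°(I₂/I⁻) − E°cell = (+0.54) − (+1.301) = -0.76 V.

-0.76 V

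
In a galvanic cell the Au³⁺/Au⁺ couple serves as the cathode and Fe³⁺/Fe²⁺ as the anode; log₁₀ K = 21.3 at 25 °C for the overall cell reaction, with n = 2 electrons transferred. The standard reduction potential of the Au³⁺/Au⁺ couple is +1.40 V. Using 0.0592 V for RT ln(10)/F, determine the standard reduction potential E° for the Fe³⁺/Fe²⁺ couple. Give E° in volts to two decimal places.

E°cell = (0.0592/n)·log K = (0.0592/2)(21.3) = +0.630 V.
Since Au³⁺/Au⁺ is the cathode and Fe³⁺/Fe²⁺ the anode, E°cell = E°(Au³⁺/Au⁺) − E°(Fe³⁺/Fe²⁺).
So E°(Fe³⁺/Fe²⁺) = E°(Au³⁺/Au⁺) − E°cell = (+1.40) − (+0.630) = +0.77 V.

+0.77 V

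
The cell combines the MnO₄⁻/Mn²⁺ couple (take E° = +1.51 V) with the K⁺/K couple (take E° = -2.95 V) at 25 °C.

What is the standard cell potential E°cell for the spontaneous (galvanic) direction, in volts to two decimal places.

The MnO₄⁻/Mn²⁺ couple has the higher reduction potential, so it is the cathode; K⁺/K is oxidised at the anode.
E°cell = E°(cathode) − E°(anode) = (+1.51) − (-2.95) = +4.46 V.

+4.46 V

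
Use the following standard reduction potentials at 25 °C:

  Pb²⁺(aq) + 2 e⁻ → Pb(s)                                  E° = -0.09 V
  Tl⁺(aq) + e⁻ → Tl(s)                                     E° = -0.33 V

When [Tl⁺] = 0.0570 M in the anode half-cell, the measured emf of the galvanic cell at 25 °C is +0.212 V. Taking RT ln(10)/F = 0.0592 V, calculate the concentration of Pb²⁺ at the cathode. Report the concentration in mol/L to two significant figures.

0.00037 M

Pb²⁺/Pb is the cathode, Tl⁺/Tl the anode: E°cell = +0.24 V, n = 2.
Overall reaction: Pb²⁺(aq) + 2 Tl(s) → Pb(s) + 2 Tl⁺(aq); Q = [Tl⁺]^2/[Pb²⁺]^1.
From E = E° − (0.0592/n) log Q: log Q = (E° − E)·n/0.0592 = (+0.24 − (+0.212))·2/0.0592 = 0.9459.
So 1·log[Pb²⁺] = 2·log(0.057) − log Q = -2.4883 − (0.9459) = -3.4342; [Pb²⁺] = 10^(-3.4342) ≈ 0.00037 M.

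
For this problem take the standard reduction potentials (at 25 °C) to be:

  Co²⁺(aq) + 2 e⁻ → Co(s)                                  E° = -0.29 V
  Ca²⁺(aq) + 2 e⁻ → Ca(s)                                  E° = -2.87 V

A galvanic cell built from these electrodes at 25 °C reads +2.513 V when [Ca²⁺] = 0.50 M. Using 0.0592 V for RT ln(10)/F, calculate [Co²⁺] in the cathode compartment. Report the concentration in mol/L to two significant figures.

Co²⁺/Co is the cathode, Ca²⁺/Ca the anode: E°cell = +2.58 V, n = 2.
Overall reaction: Co²⁺(aq) + Ca(s) → Co(s) + Ca²⁺(aq); Q = [Ca²⁺]^1/[Co²⁺]^1.
From E = E° − (0.0592/n) log Q: log Q = (E° − E)·n/0.0592 = (+2.58 − (+2.513))·2/0.0592 = 2.2635.
So 1·log[Co²⁺] = 1·log(0.5) − log Q = -0.3010 − (2.2635) = -2.5645; [Co²⁺] = 10^(-2.5645) ≈ 0.0027 M.

0.0027 M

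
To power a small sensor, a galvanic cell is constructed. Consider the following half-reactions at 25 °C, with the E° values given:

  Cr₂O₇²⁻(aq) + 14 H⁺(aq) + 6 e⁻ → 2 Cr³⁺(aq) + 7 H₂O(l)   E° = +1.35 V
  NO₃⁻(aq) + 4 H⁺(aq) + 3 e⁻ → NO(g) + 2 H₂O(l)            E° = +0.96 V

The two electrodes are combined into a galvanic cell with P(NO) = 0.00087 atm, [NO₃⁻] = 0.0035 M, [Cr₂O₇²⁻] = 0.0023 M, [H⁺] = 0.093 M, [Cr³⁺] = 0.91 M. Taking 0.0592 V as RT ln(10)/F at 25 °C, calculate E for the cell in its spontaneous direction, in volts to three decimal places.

Cr₂O₇²⁻/Cr³⁺ is the cathode (higher E°), NO₃⁻/NO the anode: E°cell = +1.35 − (+0.96) = +0.39 V, n = 6.
Overall: Cr₂O₇²⁻(aq) + 6 H⁺(aq) + 2 NO(g) → 2 Cr³⁺(aq) + 3 H₂O(l) + 2 NO₃⁻(aq)
Q = [Cr³⁺]^2·[NO₃⁻]^2 / ([Cr₂O₇²⁻]·[H⁺]^6·P(NO)^2); log Q = 9.955.
E = E° − (0.0592/n) log Q = +0.39 − (0.0592/6)(9.955) = +0.292 V.

+0.292 V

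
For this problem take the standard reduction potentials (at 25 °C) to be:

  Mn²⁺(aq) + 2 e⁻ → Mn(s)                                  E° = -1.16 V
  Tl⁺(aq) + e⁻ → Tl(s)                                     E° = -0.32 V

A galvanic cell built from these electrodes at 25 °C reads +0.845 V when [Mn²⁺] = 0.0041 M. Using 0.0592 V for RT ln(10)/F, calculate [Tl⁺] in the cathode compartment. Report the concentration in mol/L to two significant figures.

Tl⁺/Tl is the cathode, Mn²⁺/Mn the anode: E°cell = +0.84 V, n = 2.
Overall reaction: 2 Tl⁺(aq) + Mn(s) → 2 Tl(s) + Mn²⁺(aq); Q = [Mn²⁺]^1/[Tl⁺]^2.
From E = E° − (0.0592/n) log Q: log Q = (E° − E)·n/0.0592 = (+0.84 − (+0.845))·2/0.0592 = -0.1689.
So 2·log[Tl⁺] = 1·log(0.0041) − log Q = -2.3872 − (-0.1689) = -2.2183; log[Tl⁺] = -2.2183 / 2 = -1.1092; [Tl⁺] = 10^(-1.1092) ≈ 0.078 M.

0.078 M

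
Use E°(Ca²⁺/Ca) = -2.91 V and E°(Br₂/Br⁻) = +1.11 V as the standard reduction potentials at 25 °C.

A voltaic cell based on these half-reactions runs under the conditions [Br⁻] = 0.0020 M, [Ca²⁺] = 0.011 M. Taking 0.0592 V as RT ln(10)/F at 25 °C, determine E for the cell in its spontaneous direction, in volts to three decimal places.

Br₂/Br⁻ is the cathode (higher E°), Ca²⁺/Ca the anode: E°cell = +1.11 − (-2.91) = +4.02 V, n = 2.
Overall: Br₂(l) + Ca(s) → 2 Br⁻(aq) + Ca²⁺(aq)
Q = [Br⁻]^2·[Ca²⁺]; log Q = -7.357.
E = E° − (0.0592/n) log Q = +4.02 − (0.0592/2)(-7.357) = +4.238 V.

+4.238 V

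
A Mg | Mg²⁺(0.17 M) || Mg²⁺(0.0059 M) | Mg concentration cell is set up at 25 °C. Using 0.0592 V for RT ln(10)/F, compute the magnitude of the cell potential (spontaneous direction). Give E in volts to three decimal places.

+0.043 V

For a concentration cell E°cell = 0. The 0.17 M side is the cathode (reduction is favoured where [Mg²⁺] is higher).
With n = 2, E = −(0.0592/2) log([Mg²⁺]ₐₙ/[Mg²⁺]꜀ₐₜ) = −(0.0592/2) log(0.0059/0.17) = −(0.0592/2)(-1.460) = +0.043 V.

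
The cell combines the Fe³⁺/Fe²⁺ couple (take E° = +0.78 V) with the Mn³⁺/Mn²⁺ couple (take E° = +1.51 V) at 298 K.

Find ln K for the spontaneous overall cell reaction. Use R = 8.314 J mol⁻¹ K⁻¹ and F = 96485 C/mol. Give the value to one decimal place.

Cathode: Mn³⁺/Mn²⁺; anode: Fe³⁺/Fe²⁺. E°cell = (+1.51) − (+0.78) = +0.73 V, with n = 1.
ΔG° = −nFE° = −RT ln K, so ln K = nFE°/(RT) = (1)(96485)(+0.73) / ((8.314)(298)) = 28.429.

28.4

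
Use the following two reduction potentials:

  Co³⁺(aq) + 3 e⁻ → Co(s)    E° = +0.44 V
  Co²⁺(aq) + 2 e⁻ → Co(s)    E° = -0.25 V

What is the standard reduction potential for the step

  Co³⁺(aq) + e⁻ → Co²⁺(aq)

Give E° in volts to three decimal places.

Sequential free energies add, so n₃E°₃ = n₁E°₁ + n₂E°₂.
With n₃ = 3, and the known step contributing 2×(-0.25) V, the unknown satisfies 1·E° = 3×(+0.44) − 2×(-0.25) = +1.820.
E° = +1.820 / 1 = +1.820 V.

+1.820 V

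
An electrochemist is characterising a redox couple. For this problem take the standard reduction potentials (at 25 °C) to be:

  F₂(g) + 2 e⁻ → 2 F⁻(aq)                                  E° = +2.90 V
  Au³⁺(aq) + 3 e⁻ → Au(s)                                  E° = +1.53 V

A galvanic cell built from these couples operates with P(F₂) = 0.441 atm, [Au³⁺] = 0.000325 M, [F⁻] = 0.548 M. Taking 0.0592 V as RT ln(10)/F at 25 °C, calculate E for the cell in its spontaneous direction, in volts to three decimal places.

F₂/F⁻ is the cathode (higher E°), Au³⁺/Au the anode: E°cell = +2.90 − (+1.53) = +1.37 V, n = 6.
Overall: 3 F₂(g) + 2 Au(s) → 6 F⁻(aq) + 2 Au³⁺(aq)
Q = [F⁻]^6·[Au³⁺]^2 / (P(F₂)^3); log Q = -7.477.
E = E° − (0.0592/n) log Q = +1.37 − (0.0592/6)(-7.477) = +1.444 V.

+1.444 V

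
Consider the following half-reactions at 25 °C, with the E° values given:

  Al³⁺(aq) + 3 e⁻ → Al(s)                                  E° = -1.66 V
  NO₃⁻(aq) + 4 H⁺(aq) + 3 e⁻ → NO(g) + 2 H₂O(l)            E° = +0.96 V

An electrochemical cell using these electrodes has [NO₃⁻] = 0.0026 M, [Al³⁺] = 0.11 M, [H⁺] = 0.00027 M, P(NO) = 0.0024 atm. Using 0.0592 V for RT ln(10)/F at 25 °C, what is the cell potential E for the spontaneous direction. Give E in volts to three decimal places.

+2.358 V

NO₃⁻/NO is the cathode (higher E°), Al³⁺/Al the anode: E°cell = +0.96 − (-1.66) = +2.62 V, n = 3.
Overall: NO₃⁻(aq) + 4 H⁺(aq) + Al(s) → NO(g) + 2 H₂O(l) + Al³⁺(aq)
Q = P(NO)·[Al³⁺] / ([NO₃⁻]·[H⁺]^4); log Q = 13.281.
E = E° − (0.0592/n) log Q = +2.62 − (0.0592/3)(13.281) = +2.358 V.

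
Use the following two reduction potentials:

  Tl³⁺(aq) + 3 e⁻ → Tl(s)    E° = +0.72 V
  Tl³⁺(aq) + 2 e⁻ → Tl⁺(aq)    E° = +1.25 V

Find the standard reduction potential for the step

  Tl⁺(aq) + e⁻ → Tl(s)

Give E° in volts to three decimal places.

-0.340 V

Sequential free energies add, so n₃E°₃ = n₁E°₁ + n₂E°₂.
With n₃ = 3, and the known step contributing 2×(+1.25) V, the unknown satisfies 1·E° = 3×(+0.72) − 2×(+1.25) = -0.340.
E° = -0.340 / 1 = -0.340 V.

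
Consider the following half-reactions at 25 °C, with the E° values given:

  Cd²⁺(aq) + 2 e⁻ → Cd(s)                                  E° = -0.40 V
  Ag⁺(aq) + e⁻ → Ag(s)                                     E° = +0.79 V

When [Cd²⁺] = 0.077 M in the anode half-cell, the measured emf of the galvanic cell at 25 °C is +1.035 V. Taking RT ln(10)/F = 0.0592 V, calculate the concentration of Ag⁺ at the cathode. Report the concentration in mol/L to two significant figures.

Ag⁺/Ag is the cathode, Cd²⁺/Cd the anode: E°cell = +1.19 V, n = 2.
Overall reaction: 2 Ag⁺(aq) + Cd(s) → 2 Ag(s) + Cd²⁺(aq); Q = [Cd²⁺]^1/[Ag⁺]^2.
From E = E° − (0.0592/n) log Q: log Q = (E° − E)·n/0.0592 = (+1.19 − (+1.035))·2/0.0592 = 5.2365.
So 2·log[Ag⁺] = 1·log(0.077) − log Q = -1.1135 − (5.2365) = -6.3500; log[Ag⁺] = -6.3500 / 2 = -3.1750; [Ag⁺] = 10^(-3.1750) ≈ 0.00067 M.

0.00067 M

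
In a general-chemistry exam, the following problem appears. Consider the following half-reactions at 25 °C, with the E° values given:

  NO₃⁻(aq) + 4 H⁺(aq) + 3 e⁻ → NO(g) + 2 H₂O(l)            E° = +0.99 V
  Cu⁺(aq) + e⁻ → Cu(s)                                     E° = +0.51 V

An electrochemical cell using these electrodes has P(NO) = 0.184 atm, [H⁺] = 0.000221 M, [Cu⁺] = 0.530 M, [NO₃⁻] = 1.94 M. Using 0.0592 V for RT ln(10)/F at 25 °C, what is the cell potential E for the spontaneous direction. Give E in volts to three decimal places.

NO₃⁻/NO is the cathode (higher E°), Cu⁺/Cu the anode: E°cell = +0.99 − (+0.51) = +0.48 V, n = 3.
Overall: NO₃⁻(aq) + 4 H⁺(aq) + 3 Cu(s) → NO(g) + 2 H₂O(l) + 3 Cu⁺(aq)
Q = P(NO)·[Cu⁺]^3 / ([NO₃⁻]·[H⁺]^4); log Q = 12.772.
E = E° − (0.0592/n) log Q = +0.48 − (0.0592/3)(12.772) = +0.228 V.

+0.228 V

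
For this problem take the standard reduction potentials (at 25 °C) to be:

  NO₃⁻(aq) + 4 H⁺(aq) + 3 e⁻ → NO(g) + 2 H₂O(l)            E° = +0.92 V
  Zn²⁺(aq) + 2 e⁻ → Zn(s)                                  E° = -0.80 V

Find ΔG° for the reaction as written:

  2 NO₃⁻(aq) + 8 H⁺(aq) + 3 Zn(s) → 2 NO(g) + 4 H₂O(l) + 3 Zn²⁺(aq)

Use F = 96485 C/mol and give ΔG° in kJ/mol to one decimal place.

-995.7 kJ/mol

As written, NO₃⁻/NO is reduced (cathode) and Zn²⁺/Zn is oxidised (anode), so E°cell = (+0.92) − (-0.80) = +1.72 V.
Balancing electrons gives n = 6.
ΔG° = −nFE° = −(6)(96485)(+1.72) = -995,725 J = -995.7 kJ/mol.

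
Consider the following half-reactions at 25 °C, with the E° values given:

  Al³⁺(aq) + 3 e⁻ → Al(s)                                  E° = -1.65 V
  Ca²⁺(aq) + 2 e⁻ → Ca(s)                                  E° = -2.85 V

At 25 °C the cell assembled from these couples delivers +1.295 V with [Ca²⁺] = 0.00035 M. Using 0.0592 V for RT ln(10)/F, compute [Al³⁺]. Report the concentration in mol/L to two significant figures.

0.43 M

Al³⁺/Al is the cathode, Ca²⁺/Ca the anode: E°cell = +1.20 V, n = 6.
Overall reaction: 2 Al³⁺(aq) + 3 Ca(s) → 2 Al(s) + 3 Ca²⁺(aq); Q = [Ca²⁺]^3/[Al³⁺]^2.
From E = E° − (0.0592/n) log Q: log Q = (E° − E)·n/0.0592 = (+1.20 − (+1.295))·6/0.0592 = -9.6284.
So 2·log[Al³⁺] = 3·log(0.00035) − log Q = -10.3678 − (-9.6284) = -0.7394; log[Al³⁺] = -0.7394 / 2 = -0.3697; [Al³⁺] = 10^(-0.3697) ≈ 0.43 M.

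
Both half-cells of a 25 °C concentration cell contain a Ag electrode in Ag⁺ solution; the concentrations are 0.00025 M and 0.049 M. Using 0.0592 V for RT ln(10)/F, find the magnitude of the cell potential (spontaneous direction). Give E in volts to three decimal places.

+0.136 V

For a concentration cell E°cell = 0. The 0.049 M side is the cathode (reduction is favoured where [Ag⁺] is higher).
With n = 1, E = −(0.0592/1) log([Ag⁺]ₐₙ/[Ag⁺]꜀ₐₜ) = −(0.0592/1) log(0.00025/0.049) = −(0.0592/1)(-2.292) = +0.136 V.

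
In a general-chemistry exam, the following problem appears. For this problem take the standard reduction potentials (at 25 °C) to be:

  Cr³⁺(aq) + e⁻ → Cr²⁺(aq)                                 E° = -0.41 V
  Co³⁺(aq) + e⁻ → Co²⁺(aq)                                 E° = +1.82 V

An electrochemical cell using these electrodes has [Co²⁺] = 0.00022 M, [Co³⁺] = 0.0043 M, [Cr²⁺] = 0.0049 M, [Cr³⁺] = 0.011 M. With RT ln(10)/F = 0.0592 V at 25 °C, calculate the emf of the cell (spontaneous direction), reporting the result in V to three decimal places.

Co³⁺/Co²⁺ is the cathode (higher E°), Cr³⁺/Cr²⁺ the anode: E°cell = +1.82 − (-0.41) = +2.23 V, n = 1.
Overall: Co³⁺(aq) + Cr²⁺(aq) → Co²⁺(aq) + Cr³⁺(aq)
Q = [Co²⁺]·[Cr³⁺] / ([Co³⁺]·[Cr²⁺]); log Q = -0.940.
E = E° − (0.0592/n) log Q = +2.23 − (0.0592/1)(-0.940) = +2.286 V.

+2.286 V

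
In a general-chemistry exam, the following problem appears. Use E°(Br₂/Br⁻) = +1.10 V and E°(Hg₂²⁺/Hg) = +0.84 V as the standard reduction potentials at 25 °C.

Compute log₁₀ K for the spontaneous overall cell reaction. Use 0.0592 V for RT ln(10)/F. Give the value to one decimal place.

8.8

Cathode: Br₂/Br⁻; anode: Hg₂²⁺/Hg. E°cell = +0.26 V, n = 2.
log K = nE°cell / 0.0592 = (2)(+0.26) / 0.0592 = 8.8.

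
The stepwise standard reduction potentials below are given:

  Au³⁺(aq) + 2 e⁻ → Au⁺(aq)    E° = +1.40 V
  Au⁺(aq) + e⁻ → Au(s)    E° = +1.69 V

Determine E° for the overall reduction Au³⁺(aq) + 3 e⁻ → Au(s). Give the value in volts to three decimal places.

Adding the free-energy changes (−nFE°) of the two steps gives −n₃FE°₃ = −n₁FE°₁ − n₂FE°₂.
E°₃ = (2×+1.40 + 1×+1.69) / 3 = (+4.490) / 3 = +1.497 V.

+1.497 V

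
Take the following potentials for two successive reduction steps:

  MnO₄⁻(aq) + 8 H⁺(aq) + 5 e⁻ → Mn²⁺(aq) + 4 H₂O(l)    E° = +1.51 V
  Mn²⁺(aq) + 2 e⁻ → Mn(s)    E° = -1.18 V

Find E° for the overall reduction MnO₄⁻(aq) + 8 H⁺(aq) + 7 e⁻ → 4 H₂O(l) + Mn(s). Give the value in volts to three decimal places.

+0.741 V

Since ΔG° = −nFE° is additive over sequential reductions, n₃E°₃ = n₁E°₁ + n₂E°₂.
E°₃ = (5×+1.51 + 2×-1.18) / 7 = (+5.190) / 7 = +0.741 V.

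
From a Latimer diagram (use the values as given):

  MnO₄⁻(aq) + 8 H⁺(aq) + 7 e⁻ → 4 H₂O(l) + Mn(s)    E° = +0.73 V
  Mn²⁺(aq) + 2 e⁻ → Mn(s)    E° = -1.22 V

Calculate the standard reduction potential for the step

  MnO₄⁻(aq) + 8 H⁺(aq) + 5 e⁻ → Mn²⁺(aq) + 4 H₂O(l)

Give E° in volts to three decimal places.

+1.510 V

Sequential free energies add, so n₃E°₃ = n₁E°₁ + n₂E°₂.
With n₃ = 7, and the known step contributing 2×(-1.22) V, the unknown satisfies 5·E° = 7×(+0.73) − 2×(-1.22) = +7.550.
E° = +7.550 / 5 = +1.510 V.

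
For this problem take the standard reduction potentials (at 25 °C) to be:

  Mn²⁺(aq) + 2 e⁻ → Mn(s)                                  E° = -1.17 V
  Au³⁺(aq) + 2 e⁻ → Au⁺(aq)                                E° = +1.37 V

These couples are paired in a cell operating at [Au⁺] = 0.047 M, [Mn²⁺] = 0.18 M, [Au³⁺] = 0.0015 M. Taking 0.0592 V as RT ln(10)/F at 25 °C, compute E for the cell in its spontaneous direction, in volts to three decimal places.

Au³⁺/Au⁺ is the cathode (higher E°), Mn²⁺/Mn the anode: E°cell = +1.37 − (-1.17) = +2.54 V, n = 2.
Overall: Au³⁺(aq) + Mn(s) → Au⁺(aq) + Mn²⁺(aq)
Q = [Au⁺]·[Mn²⁺] / ([Au³⁺]); log Q = 0.751.
E = E° − (0.0592/n) log Q = +2.54 − (0.0592/2)(0.751) = +2.518 V.

+2.518 V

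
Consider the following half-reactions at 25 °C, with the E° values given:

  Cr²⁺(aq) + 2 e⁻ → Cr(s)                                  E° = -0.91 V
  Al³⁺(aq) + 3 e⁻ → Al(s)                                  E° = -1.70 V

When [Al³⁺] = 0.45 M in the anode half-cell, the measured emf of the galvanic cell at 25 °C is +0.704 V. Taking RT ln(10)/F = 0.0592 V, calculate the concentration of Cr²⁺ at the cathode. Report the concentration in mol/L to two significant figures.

Cr²⁺/Cr is the cathode, Al³⁺/Al the anode: E°cell = +0.79 V, n = 6.
Overall reaction: 3 Cr²⁺(aq) + 2 Al(s) → 3 Cr(s) + 2 Al³⁺(aq); Q = [Al³⁺]^2/[Cr²⁺]^3.
From E = E° − (0.0592/n) log Q: log Q = (E° − E)·n/0.0592 = (+0.79 − (+0.704))·6/0.0592 = 8.7162.
So 3·log[Cr²⁺] = 2·log(0.45) − log Q = -0.6936 − (8.7162) = -9.4098; log[Cr²⁺] = -9.4098 / 3 = -3.1366; [Cr²⁺] = 10^(-3.1366) ≈ 0.00073 M.

0.00073 M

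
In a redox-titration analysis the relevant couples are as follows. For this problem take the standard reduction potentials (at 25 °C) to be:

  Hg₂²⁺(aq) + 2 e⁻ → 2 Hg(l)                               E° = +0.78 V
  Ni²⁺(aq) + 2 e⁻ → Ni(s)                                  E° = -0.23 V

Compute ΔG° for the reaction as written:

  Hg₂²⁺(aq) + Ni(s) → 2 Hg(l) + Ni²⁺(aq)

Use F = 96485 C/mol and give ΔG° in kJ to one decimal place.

-194.9 kJ

As written, Hg₂²⁺/Hg is reduced (cathode) and Ni²⁺/Ni is oxidised (anode), so E°cell = (+0.78) − (-0.23) = +1.01 V.
Balancing electrons gives n = 2.
ΔG° = −nFE° = −(2)(96485)(+1.01) = -194,900 J = -194.9 kJ.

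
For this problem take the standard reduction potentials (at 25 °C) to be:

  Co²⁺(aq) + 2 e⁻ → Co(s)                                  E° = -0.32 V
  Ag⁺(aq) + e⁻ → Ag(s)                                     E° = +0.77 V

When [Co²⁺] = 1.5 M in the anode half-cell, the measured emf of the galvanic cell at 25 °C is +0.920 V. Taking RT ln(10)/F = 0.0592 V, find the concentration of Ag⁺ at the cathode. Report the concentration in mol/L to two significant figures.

Ag⁺/Ag is the cathode, Co²⁺/Co the anode: E°cell = +1.09 V, n = 2.
Overall reaction: 2 Ag⁺(aq) + Co(s) → 2 Ag(s) + Co²⁺(aq); Q = [Co²⁺]^1/[Ag⁺]^2.
From E = E° − (0.0592/n) log Q: log Q = (E° − E)·n/0.0592 = (+1.09 − (+0.920))·2/0.0592 = 5.7432.
So 2·log[Ag⁺] = 1·log(1.5) − log Q = 0.1761 − (5.7432) = -5.5671; log[Ag⁺] = -5.5671 / 2 = -2.7835; [Ag⁺] = 10^(-2.7835) ≈ 0.0016 M.

0.0016 M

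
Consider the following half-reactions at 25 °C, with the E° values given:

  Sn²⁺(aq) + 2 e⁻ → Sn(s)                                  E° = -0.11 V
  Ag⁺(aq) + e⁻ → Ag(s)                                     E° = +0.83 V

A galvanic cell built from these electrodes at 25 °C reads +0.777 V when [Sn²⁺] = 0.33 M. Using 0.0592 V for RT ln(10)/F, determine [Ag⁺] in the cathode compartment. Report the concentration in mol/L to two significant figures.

0.0010 M

Ag⁺/Ag is the cathode, Sn²⁺/Sn the anode: E°cell = +0.94 V, n = 2.
Overall reaction: 2 Ag⁺(aq) + Sn(s) → 2 Ag(s) + Sn²⁺(aq); Q = [Sn²⁺]^1/[Ag⁺]^2.
From E = E° − (0.0592/n) log Q: log Q = (E° − E)·n/0.0592 = (+0.94 − (+0.777))·2/0.0592 = 5.5068.
So 2·log[Ag⁺] = 1·log(0.33) − log Q = -0.4815 − (5.5068) = -5.9883; log[Ag⁺] = -5.9883 / 2 = -2.9941; [Ag⁺] = 10^(-2.9941) ≈ 0.0010 M.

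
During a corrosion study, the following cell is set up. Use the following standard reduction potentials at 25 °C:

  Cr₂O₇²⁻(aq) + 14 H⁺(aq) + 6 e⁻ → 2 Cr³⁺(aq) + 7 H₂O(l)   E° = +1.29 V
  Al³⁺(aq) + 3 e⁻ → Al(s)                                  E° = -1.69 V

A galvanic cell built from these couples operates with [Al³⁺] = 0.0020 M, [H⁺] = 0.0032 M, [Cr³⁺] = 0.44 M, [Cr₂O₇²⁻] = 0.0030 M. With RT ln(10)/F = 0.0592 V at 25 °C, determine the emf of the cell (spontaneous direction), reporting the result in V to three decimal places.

+2.671 V

Cr₂O₇²⁻/Cr³⁺ is the cathode (higher E°), Al³⁺/Al the anode: E°cell = +1.29 − (-1.69) = +2.98 V, n = 6.
Overall: Cr₂O₇²⁻(aq) + 14 H⁺(aq) + 2 Al(s) → 2 Cr³⁺(aq) + 7 H₂O(l) + 2 Al³⁺(aq)
Q = [Cr³⁺]^2·[Al³⁺]^2 / ([Cr₂O₇²⁻]·[H⁺]^14); log Q = 31.340.
E = E° − (0.0592/n) log Q = +2.98 − (0.0592/6)(31.340) = +2.671 V.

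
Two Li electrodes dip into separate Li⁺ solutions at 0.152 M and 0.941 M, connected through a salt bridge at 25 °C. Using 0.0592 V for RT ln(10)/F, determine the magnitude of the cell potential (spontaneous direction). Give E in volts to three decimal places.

+0.047 V

For a concentration cell E°cell = 0. The 0.941 M side is the cathode (reduction is favoured where [Li⁺] is higher).
With n = 1, E = −(0.0592/1) log([Li⁺]ₐₙ/[Li⁺]꜀ₐₜ) = −(0.0592/1) log(0.152/0.941) = −(0.0592/1)(-0.792) = +0.047 V.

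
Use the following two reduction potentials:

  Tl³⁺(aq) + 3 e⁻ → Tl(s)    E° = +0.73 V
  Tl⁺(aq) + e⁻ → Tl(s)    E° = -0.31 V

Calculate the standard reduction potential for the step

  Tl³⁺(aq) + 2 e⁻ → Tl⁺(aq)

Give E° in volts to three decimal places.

+1.250 V

Sequential free energies add, so n₃E°₃ = n₁E°₁ + n₂E°₂.
With n₃ = 3, and the known step contributing 1×(-0.31) V, the unknown satisfies 2·E° = 3×(+0.73) − 1×(-0.31) = +2.500.
E° = +2.500 / 2 = +1.250 V.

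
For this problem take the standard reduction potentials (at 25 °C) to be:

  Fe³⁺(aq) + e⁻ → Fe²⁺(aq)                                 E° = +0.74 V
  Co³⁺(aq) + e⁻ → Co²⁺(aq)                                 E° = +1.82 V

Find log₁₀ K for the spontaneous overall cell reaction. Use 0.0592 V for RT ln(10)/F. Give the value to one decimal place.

Cathode: Co³⁺/Co²⁺; anode: Fe³⁺/Fe²⁺. E°cell = +1.08 V, n = 1.
log K = nE°cell / 0.0592 = (1)(+1.08) / 0.0592 = 18.2.

18.2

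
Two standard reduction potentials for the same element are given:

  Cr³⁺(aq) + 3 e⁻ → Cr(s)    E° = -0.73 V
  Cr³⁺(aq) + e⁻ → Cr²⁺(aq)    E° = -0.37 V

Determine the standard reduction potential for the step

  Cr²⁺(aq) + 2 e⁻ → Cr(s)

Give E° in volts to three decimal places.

Sequential free energies add, so n₃E°₃ = n₁E°₁ + n₂E°₂.
With n₃ = 3, and the known step contributing 1×(-0.37) V, the unknown satisfies 2·E° = 3×(-0.73) − 1×(-0.37) = -1.820.
E° = -1.820 / 2 = -0.910 V.

-0.910 V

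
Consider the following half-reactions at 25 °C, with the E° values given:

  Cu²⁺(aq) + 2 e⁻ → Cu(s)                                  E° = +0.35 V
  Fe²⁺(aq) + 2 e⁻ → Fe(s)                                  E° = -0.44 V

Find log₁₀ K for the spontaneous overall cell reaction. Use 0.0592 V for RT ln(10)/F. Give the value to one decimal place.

26.7

Cathode: Cu²⁺/Cu; anode: Fe²⁺/Fe. E°cell = +0.79 V, n = 2.
log K = nE°cell / 0.0592 = (2)(+0.79) / 0.0592 = 26.7.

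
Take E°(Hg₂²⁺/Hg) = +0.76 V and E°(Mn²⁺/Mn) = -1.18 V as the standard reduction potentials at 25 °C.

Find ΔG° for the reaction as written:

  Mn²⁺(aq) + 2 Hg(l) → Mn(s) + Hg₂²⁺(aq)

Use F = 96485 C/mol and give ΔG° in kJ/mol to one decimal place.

As written, Mn²⁺/Mn is reduced (cathode) and Hg₂²⁺/Hg is oxidised (anode), so E°cell = (-1.18) − (+0.76) = -1.94 V.
Balancing electrons gives n = 2.
ΔG° = −nFE° = −(2)(96485)(-1.94) = 374,362 J = +374.4 kJ/mol.

+374.4 kJ/mol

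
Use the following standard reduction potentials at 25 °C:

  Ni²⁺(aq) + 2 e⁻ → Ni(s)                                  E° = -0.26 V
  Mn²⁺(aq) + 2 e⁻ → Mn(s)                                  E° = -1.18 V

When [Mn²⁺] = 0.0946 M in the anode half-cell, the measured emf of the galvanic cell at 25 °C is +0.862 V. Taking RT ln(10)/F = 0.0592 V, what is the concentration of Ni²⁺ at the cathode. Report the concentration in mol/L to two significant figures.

Ni²⁺/Ni is the cathode, Mn²⁺/Mn the anode: E°cell = +0.92 V, n = 2.
Overall reaction: Ni²⁺(aq) + Mn(s) → Ni(s) + Mn²⁺(aq); Q = [Mn²⁺]^1/[Ni²⁺]^1.
From E = E° − (0.0592/n) log Q: log Q = (E° − E)·n/0.0592 = (+0.92 − (+0.862))·2/0.0592 = 1.9595.
So 1·log[Ni²⁺] = 1·log(0.0946) − log Q = -1.0241 − (1.9595) = -2.9836; [Ni²⁺] = 10^(-2.9836) ≈ 0.0010 M.

0.0010 M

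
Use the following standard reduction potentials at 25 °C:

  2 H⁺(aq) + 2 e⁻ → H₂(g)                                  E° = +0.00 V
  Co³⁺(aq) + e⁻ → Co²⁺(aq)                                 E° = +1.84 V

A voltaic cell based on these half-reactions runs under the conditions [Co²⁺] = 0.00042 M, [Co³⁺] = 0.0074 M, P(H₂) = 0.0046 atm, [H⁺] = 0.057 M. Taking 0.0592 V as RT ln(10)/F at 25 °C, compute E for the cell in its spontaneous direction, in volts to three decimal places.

Co³⁺/Co²⁺ is the cathode (higher E°), H⁺/H₂ the anode: E°cell = +1.84 − (+0.00) = +1.84 V, n = 2.
Overall: 2 Co³⁺(aq) + H₂(g) → 2 Co²⁺(aq) + 2 H⁺(aq)
Q = [Co²⁺]^2·[H⁺]^2 / ([Co³⁺]^2·P(H₂)); log Q = -2.643.
E = E° − (0.0592/n) log Q = +1.84 − (0.0592/2)(-2.643) = +1.918 V.

+1.918 V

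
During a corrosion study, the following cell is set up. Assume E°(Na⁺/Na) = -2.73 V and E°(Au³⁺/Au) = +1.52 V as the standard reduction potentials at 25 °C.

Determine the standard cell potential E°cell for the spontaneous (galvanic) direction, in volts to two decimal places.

The Au³⁺/Au couple has the higher reduction potential, so it is the cathode; Na⁺/Na is oxidised at the anode.
E°cell = E°(cathode) − E°(anode) = (+1.52) − (-2.73) = +4.25 V.

+4.25 V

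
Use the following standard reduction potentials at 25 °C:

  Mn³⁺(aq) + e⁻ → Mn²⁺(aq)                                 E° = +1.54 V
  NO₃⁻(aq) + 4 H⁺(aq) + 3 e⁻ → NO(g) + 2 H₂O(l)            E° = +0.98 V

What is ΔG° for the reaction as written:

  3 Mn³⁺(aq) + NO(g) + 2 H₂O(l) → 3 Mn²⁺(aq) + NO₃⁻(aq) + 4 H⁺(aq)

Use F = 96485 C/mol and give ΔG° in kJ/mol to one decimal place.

As written, Mn³⁺/Mn²⁺ is reduced (cathode) and NO₃⁻/NO is oxidised (anode), so E°cell = (+1.54) − (+0.98) = +0.56 V.
Balancing electrons gives n = 3.
ΔG° = −nFE° = −(3)(96485)(+0.56) = -162,095 J = -162.1 kJ/mol.

-162.1 kJ/mol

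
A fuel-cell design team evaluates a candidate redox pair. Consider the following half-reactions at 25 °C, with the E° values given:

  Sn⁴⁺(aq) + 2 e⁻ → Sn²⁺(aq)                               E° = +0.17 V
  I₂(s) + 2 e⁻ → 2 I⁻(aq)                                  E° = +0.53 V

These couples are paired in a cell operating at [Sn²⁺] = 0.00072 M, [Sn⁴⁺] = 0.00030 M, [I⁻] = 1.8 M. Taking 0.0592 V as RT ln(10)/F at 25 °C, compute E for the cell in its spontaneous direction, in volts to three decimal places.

I₂/I⁻ is the cathode (higher E°), Sn⁴⁺/Sn²⁺ the anode: E°cell = +0.53 − (+0.17) = +0.36 V, n = 2.
Overall: I₂(s) + Sn²⁺(aq) → 2 I⁻(aq) + Sn⁴⁺(aq)
Q = [I⁻]^2·[Sn⁴⁺] / ([Sn²⁺]); log Q = 0.130.
E = E° − (0.0592/n) log Q = +0.36 − (0.0592/2)(0.130) = +0.356 V.

+0.356 V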